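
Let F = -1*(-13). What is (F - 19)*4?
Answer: -24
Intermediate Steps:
F = 13
(F - 19)*4 = (13 - 19)*4 = -6*4 = -24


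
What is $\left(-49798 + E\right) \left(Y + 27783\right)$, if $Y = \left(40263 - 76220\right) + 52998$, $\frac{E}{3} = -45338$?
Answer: $-8328837088$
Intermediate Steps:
$E = -136014$ ($E = 3 \left(-45338\right) = -136014$)
$Y = 17041$ ($Y = -35957 + 52998 = 17041$)
$\left(-49798 + E\right) \left(Y + 27783\right) = \left(-49798 - 136014\right) \left(17041 + 27783\right) = \left(-185812\right) 44824 = -8328837088$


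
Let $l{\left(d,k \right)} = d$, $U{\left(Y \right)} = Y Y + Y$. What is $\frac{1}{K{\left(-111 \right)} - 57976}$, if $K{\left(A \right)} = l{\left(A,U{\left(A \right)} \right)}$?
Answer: $- \frac{1}{58087} \approx -1.7216 \cdot 10^{-5}$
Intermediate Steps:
$U{\left(Y \right)} = Y + Y^{2}$ ($U{\left(Y \right)} = Y^{2} + Y = Y + Y^{2}$)
$K{\left(A \right)} = A$
$\frac{1}{K{\left(-111 \right)} - 57976} = \frac{1}{-111 - 57976} = \frac{1}{-58087} = - \frac{1}{58087}$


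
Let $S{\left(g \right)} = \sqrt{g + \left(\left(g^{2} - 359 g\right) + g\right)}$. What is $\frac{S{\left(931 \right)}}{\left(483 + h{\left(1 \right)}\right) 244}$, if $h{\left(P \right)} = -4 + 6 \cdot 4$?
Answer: $\frac{7 \sqrt{10906}}{122732} \approx 0.0059562$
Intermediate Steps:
$h{\left(P \right)} = 20$ ($h{\left(P \right)} = -4 + 24 = 20$)
$S{\left(g \right)} = \sqrt{g^{2} - 357 g}$ ($S{\left(g \right)} = \sqrt{g + \left(g^{2} - 358 g\right)} = \sqrt{g^{2} - 357 g}$)
$\frac{S{\left(931 \right)}}{\left(483 + h{\left(1 \right)}\right) 244} = \frac{\sqrt{931 \left(-357 + 931\right)}}{\left(483 + 20\right) 244} = \frac{\sqrt{931 \cdot 574}}{503 \cdot 244} = \frac{\sqrt{534394}}{122732} = 7 \sqrt{10906} \cdot \frac{1}{122732} = \frac{7 \sqrt{10906}}{122732}$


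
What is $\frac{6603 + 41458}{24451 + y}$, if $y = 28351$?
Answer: $\frac{48061}{52802} \approx 0.91021$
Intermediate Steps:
$\frac{6603 + 41458}{24451 + y} = \frac{6603 + 41458}{24451 + 28351} = \frac{48061}{52802}$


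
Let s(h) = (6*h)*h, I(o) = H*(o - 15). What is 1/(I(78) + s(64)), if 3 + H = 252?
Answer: 1/40263 ≈ 2.4837e-5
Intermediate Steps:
H = 249 (H = -3 + 252 = 249)
I(o) = -3735 + 249*o (I(o) = 249*(o - 15) = 249*(-15 + o) = -3735 + 249*o)
s(h) = 6*h**2
1/(I(78) + s(64)) = 1/((-3735 + 249*78) + 6*64**2) = 1/((-3735 + 19422) + 6*4096) = 1/(15687 + 24576) = 1/40263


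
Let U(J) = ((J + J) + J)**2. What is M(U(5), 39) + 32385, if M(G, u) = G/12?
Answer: 129615/4 ≈ 32404.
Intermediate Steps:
U(J) = 9*J**2 (U(J) = (2*J + J)**2 = (3*J)**2 = 9*J**2)
M(G, u) = G/12 (M(G, u) = G*(1/12) = G/12)
M(U(5), 39) + 32385 = (9*5**2)/12 + 32385 = (9*25)/12 + 32385 = (1/12)*225 + 32385 = 75/4 + 32385 = 129615/4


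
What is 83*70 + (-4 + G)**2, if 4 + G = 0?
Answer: 5874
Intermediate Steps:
G = -4 (G = -4 + 0 = -4)
83*70 + (-4 + G)**2 = 83*70 + (-4 - 4)**2 = 5810 + (-8)**2 = 5810 + 64 = 5874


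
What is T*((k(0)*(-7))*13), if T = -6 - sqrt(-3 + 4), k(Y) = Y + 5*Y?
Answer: 0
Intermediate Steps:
k(Y) = 6*Y
T = -7 (T = -6 - sqrt(1) = -6 - 1*1 = -6 - 1 = -7)
T*((k(0)*(-7))*13) = -7*(6*0)*(-7)*13 = -7*0*(-7)*13 = -0*13 = -7*0 = 0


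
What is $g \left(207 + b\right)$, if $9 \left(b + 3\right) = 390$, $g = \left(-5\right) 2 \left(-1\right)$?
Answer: $\frac{7420}{3} \approx 2473.3$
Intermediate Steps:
$g = 10$ ($g = \left(-10\right) \left(-1\right) = 10$)
$b = \frac{121}{3}$ ($b = -3 + \frac{1}{9} \cdot 390 = -3 + \frac{130}{3} = \frac{121}{3} \approx 40.333$)
$g \left(207 + b\right) = 10 \left(207 + \frac{121}{3}\right) = 10 \cdot \frac{742}{3} = \frac{7420}{3}$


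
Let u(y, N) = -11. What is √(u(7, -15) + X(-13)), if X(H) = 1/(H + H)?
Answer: I*√7462/26 ≈ 3.3224*I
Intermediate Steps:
X(H) = 1/(2*H)
√(u(7, -15) + X(-13)) = √(-11 + (½)/(-13)) = √(-11 + (½)*(-1/13)) = √(-11 - 1/26) = √(-287/26) = I*√7462/26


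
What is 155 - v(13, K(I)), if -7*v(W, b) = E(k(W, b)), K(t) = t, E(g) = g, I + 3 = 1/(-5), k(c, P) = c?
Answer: 1098/7 ≈ 156.86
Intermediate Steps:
I = -16/5 (I = -3 + 1/(-5) = -3 + 1*(-⅕) = -3 - ⅕ = -16/5 ≈ -3.2000)
v(W, b) = -W/7
155 - v(13, K(I)) = 155 - (-1)*13/7 = 155 - 1*(-13/7) = 155 + 13/7 = 1098/7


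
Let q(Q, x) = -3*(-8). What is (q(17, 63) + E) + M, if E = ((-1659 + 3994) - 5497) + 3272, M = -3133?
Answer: -2999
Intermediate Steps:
q(Q, x) = 24
E = 110 (E = (2335 - 5497) + 3272 = -3162 + 3272 = 110)
(q(17, 63) + E) + M = (24 + 110) - 3133 = 134 - 3133 = -2999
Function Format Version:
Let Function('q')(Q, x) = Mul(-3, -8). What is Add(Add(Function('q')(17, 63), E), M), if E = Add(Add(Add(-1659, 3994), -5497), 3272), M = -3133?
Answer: -2999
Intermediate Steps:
Function('q')(Q, x) = 24
E = 110 (E = Add(Add(2335, -5497), 3272) = Add(-3162, 3272) = 110)
Add(Add(Function('q')(17, 63), E), M) = Add(Add(24, 110), -3133) = Add(134, -3133) = -2999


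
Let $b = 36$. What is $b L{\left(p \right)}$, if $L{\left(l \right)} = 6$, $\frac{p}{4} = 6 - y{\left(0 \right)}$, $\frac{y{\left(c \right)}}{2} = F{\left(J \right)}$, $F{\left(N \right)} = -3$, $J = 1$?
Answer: $216$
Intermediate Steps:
$y{\left(c \right)} = -6$ ($y{\left(c \right)} = 2 \left(-3\right) = -6$)
$p = 48$ ($p = 4 \left(6 - -6\right) = 4 \left(6 + 6\right) = 4 \cdot 12 = 48$)
$b L{\left(p \right)} = 36 \cdot 6 = 216$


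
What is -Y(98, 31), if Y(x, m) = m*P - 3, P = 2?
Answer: -59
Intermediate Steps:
Y(x, m) = -3 + 2*m (Y(x, m) = m*2 - 3 = 2*m - 3 = -3 + 2*m)
-Y(98, 31) = -(-3 + 2*31) = -(-3 + 62) = -1*59 = -59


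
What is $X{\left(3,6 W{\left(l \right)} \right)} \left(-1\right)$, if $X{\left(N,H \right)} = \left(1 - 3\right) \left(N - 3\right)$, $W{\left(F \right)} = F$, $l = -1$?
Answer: $0$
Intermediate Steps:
$X{\left(N,H \right)} = 6 - 2 N$ ($X{\left(N,H \right)} = - 2 \left(-3 + N\right) = 6 - 2 N$)
$X{\left(3,6 W{\left(l \right)} \right)} \left(-1\right) = \left(6 - 6\right) \left(-1\right) = 0 \left(-1\right) = 0$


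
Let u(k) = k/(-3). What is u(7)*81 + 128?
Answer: -61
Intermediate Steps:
u(k) = -k/3 (u(k) = k*(-1/3) = -k/3)
u(7)*81 + 128 = -1/3*7*81 + 128 = -7/3*81 + 128 = -189 + 128 = -61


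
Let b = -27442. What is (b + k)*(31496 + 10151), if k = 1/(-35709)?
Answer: -40810993906213/35709 ≈ -1.1429e+9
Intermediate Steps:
k = -1/35709 ≈ -2.8004e-5
(b + k)*(31496 + 10151) = (-27442 - 1/35709)*(31496 + 10151) = -979926379/35709*41647 = -40810993906213/35709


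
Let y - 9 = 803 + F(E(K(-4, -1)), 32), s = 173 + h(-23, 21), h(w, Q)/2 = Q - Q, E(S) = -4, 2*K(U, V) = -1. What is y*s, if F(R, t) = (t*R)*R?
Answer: 229052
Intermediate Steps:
K(U, V) = -½ (K(U, V) = (½)*(-1) = -½)
h(w, Q) = 0 (h(w, Q) = 2*(Q - Q) = 2*0 = 0)
F(R, t) = t*R² (F(R, t) = (R*t)*R = t*R²)
s = 173 (s = 173 + 0 = 173)
y = 1324 (y = 9 + (803 + 32*(-4)²) = 9 + (803 + 32*16) = 9 + (803 + 512) = 9 + 1315 = 1324)
y*s = 1324*173 = 229052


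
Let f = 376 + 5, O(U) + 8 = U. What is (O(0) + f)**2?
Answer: 139129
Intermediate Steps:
O(U) = -8 + U
f = 381
(O(0) + f)**2 = ((-8 + 0) + 381)**2 = (-8 + 381)**2 = 373**2 = 139129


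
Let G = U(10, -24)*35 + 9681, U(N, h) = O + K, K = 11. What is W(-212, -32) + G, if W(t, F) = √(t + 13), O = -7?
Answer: 9821 + I*√199 ≈ 9821.0 + 14.107*I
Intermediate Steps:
U(N, h) = 4 (U(N, h) = -7 + 11 = 4)
G = 9821 (G = 4*35 + 9681 = 140 + 9681 = 9821)
W(t, F) = √(13 + t)
W(-212, -32) + G = √(13 - 212) + 9821 = √(-199) + 9821 = I*√199 + 9821 = 9821 + I*√199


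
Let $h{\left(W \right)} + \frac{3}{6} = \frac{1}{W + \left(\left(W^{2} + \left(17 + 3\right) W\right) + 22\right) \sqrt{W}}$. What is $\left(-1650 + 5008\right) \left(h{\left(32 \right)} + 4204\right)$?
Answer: $\frac{20061897140867}{1421282} + \frac{1415397 \sqrt{2}}{5685128} \approx 1.4115 \cdot 10^{7}$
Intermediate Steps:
$h{\left(W \right)} = - \frac{1}{2} + \frac{1}{W + \sqrt{W} \left(22 + W^{2} + 20 W\right)}$ ($h{\left(W \right)} = - \frac{1}{2} + \frac{1}{W + \left(\left(W^{2} + \left(17 + 3\right) W\right) + 22\right) \sqrt{W}} = - \frac{1}{2} + \frac{1}{W + \left(\left(W^{2} + 20 W\right) + 22\right) \sqrt{W}} = - \frac{1}{2} + \frac{1}{W + \left(22 + W^{2} + 20 W\right) \sqrt{W}} = - \frac{1}{2} + \frac{1}{W + \sqrt{W} \left(22 + W^{2} + 20 W\right)}$)
$\left(-1650 + 5008\right) \left(h{\left(32 \right)} + 4204\right) = \left(-1650 + 5008\right) \left(\frac{2 - 32 - 32^{\frac{5}{2}} - 22 \sqrt{32} - 20 \cdot 32^{\frac{3}{2}}}{2 \left(32 + 32^{\frac{5}{2}} + 20 \cdot 32^{\frac{3}{2}} + 22 \sqrt{32}\right)} + 4204\right) = 3358 \left(\frac{2 - 32 - 4096 \sqrt{2} - 22 \cdot 4 \sqrt{2} - 20 \cdot 128 \sqrt{2}}{2 \left(32 + 4096 \sqrt{2} + 20 \cdot 128 \sqrt{2} + 22 \cdot 4 \sqrt{2}\right)} + 4204\right) = 3358 \left(\frac{2 - 32 - 4096 \sqrt{2} - 88 \sqrt{2} - 2560 \sqrt{2}}{2 \left(32 + 4096 \sqrt{2} + 2560 \sqrt{2} + 88 \sqrt{2}\right)} + 4204\right) = 3358 \left(\frac{-30 - 6744 \sqrt{2}}{2 \left(32 + 6744 \sqrt{2}\right)} + 4204\right) = 3358 \left(4204 + \frac{-30 - 6744 \sqrt{2}}{2 \left(32 + 6744 \sqrt{2}\right)}\right) = 14117032 + \frac{1679 \left(-30 - 6744 \sqrt{2}\right)}{32 + 6744 \sqrt{2}}$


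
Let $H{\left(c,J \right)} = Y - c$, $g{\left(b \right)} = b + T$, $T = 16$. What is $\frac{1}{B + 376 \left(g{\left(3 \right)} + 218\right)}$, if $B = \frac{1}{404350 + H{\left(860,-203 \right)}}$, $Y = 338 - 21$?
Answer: $\frac{403807}{35984049385} \approx 1.1222 \cdot 10^{-5}$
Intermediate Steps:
$g{\left(b \right)} = 16 + b$ ($g{\left(b \right)} = b + 16 = 16 + b$)
$Y = 317$
$H{\left(c,J \right)} = 317 - c$
$B = \frac{1}{403807}$ ($B = \frac{1}{404350 + \left(317 - 860\right)} = \frac{1}{404350 - 543} = \frac{1}{403807} \approx 2.4764 \cdot 10^{-6}$)
$\frac{1}{B + 376 \left(g{\left(3 \right)} + 218\right)} = \frac{1}{\frac{1}{403807} + 376 \left(\left(16 + 3\right) + 218\right)} = \frac{1}{\frac{1}{403807} + 376 \left(19 + 218\right)} = \frac{1}{\frac{1}{403807} + 376 \cdot 237} = \frac{1}{\frac{1}{403807} + 89112} = \frac{1}{\frac{35984049385}{403807}} = \frac{403807}{35984049385}$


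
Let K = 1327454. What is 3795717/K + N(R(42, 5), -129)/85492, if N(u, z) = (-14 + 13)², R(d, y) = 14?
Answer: 162252382609/56743348684 ≈ 2.8594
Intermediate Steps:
N(u, z) = 1 (N(u, z) = (-1)² = 1)
3795717/K + N(R(42, 5), -129)/85492 = 3795717/1327454 + 1/85492 = 162252382609/56743348684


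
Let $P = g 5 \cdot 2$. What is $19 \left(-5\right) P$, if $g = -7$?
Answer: $6650$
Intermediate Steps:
$P = -70$ ($P = \left(-7\right) 5 \cdot 2 = \left(-35\right) 2 = -70$)
$19 \left(-5\right) P = 19 \left(-5\right) \left(-70\right) = \left(-95\right) \left(-70\right) = 6650$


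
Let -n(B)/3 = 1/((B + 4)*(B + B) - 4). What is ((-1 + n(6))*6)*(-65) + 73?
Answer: 27439/58 ≈ 473.09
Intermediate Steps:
n(B) = -3/(-4 + 2*B*(4 + B)) (n(B) = -3/((B + 4)*(B + B) - 4) = -3/((4 + B)*(2*B) - 4) = -3/(2*B*(4 + B) - 4) = -3/(-4 + 2*B*(4 + B)))
((-1 + n(6))*6)*(-65) + 73 = ((-1 - 3/(-4 + 2*6**2 + 8*6))*6)*(-65) + 73 = ((-1 - 3/(-4 + 2*36 + 48))*6)*(-65) + 73 = ((-1 - 3/(-4 + 72 + 48))*6)*(-65) + 73 = ((-1 - 3/116)*6)*(-65) + 73 = -119/116*6*(-65) + 73 = -357/58*(-65) + 73 = 23205/58 + 73 = 27439/58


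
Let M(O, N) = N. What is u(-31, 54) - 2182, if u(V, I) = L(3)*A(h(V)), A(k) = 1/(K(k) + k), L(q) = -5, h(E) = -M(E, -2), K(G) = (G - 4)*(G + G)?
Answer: -13087/6 ≈ -2181.2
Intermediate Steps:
K(G) = 2*G*(-4 + G) (K(G) = (-4 + G)*(2*G) = 2*G*(-4 + G))
h(E) = 2 (h(E) = -1*(-2) = 2)
A(k) = 1/(k + 2*k*(-4 + k)) (A(k) = 1/(2*k*(-4 + k) + k) = 1/(k + 2*k*(-4 + k)))
u(V, I) = ⅚ (u(V, I) = -5/(2*(-7 + 2*2)) = -5/(2*(-7 + 4)) = -5/(2*(-3)) = -5*(-1)/(2*3) = -5*(-⅙) = ⅚)
u(-31, 54) - 2182 = ⅚ - 2182 = -13087/6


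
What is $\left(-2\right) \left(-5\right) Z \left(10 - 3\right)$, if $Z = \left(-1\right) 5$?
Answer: $-350$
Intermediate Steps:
$Z = -5$
$\left(-2\right) \left(-5\right) Z \left(10 - 3\right) = \left(-2\right) \left(-5\right) \left(-5\right) \left(10 - 3\right) = 10 \left(-5\right) 7 = \left(-50\right) 7 = -350$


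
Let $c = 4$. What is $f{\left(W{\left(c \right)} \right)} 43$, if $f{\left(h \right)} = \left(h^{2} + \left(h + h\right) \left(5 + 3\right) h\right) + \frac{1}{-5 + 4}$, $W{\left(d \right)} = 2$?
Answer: $2881$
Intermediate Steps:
$f{\left(h \right)} = -1 + 17 h^{2}$ ($f{\left(h \right)} = \left(h^{2} + 2 h 8 h\right) + \frac{1}{-1} = \left(h^{2} + 16 h h\right) - 1 = \left(h^{2} + 16 h^{2}\right) - 1 = 17 h^{2} - 1 = -1 + 17 h^{2}$)
$f{\left(W{\left(c \right)} \right)} 43 = \left(-1 + 17 \cdot 2^{2}\right) 43 = \left(-1 + 17 \cdot 4\right) 43 = \left(-1 + 68\right) 43 = 67 \cdot 43 = 2881$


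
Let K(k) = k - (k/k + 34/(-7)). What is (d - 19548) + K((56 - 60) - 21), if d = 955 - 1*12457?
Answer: -217498/7 ≈ -31071.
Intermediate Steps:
K(k) = 27/7 + k (K(k) = k - (1 + 34*(-⅐)) = k - (1 - 34/7) = k - 1*(-27/7) = k + 27/7 = 27/7 + k)
d = -11502 (d = 955 - 12457 = -11502)
(d - 19548) + K((56 - 60) - 21) = (-11502 - 19548) + (27/7 + ((56 - 60) - 21)) = -31050 + (27/7 + (-4 - 21)) = -31050 + (27/7 - 25) = -31050 - 148/7 = -217498/7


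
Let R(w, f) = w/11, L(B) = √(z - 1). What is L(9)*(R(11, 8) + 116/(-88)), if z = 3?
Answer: -7*√2/22 ≈ -0.44998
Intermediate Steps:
L(B) = √2 (L(B) = √(3 - 1) = √2)
R(w, f) = w/11 (R(w, f) = w*(1/11) = w/11)
L(9)*(R(11, 8) + 116/(-88)) = √2*((1/11)*11 + 116/(-88)) = √2*(1 + 116*(-1/88)) = √2*(1 - 29/22) = √2*(-7/22) = -7*√2/22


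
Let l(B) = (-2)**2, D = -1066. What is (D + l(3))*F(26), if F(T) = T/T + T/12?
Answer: -3363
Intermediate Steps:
l(B) = 4
F(T) = 1 + T/12 (F(T) = 1 + T*(1/12) = 1 + T/12)
(D + l(3))*F(26) = (-1066 + 4)*(1 + (1/12)*26) = -1062*(1 + 13/6) = -1062*19/6 = -3363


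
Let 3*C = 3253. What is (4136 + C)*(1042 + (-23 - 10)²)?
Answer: 33373591/3 ≈ 1.1125e+7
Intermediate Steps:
C = 3253/3 (C = (⅓)*3253 = 3253/3 ≈ 1084.3)
(4136 + C)*(1042 + (-23 - 10)²) = (4136 + 3253/3)*(1042 + (-23 - 10)²) = 15661*(1042 + (-33)²)/3 = 15661*(1042 + 1089)/3 = (15661/3)*2131 = 33373591/3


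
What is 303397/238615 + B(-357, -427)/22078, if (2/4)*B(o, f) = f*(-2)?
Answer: 507568099/376295855 ≈ 1.3489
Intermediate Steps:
B(o, f) = -4*f (B(o, f) = 2*(f*(-2)) = 2*(-2*f) = -4*f)
303397/238615 + B(-357, -427)/22078 = 303397/238615 - 4*(-427)/22078 = 303397*(1/238615) + 1708*(1/22078) = 303397/238615 + 122/1577 = 507568099/376295855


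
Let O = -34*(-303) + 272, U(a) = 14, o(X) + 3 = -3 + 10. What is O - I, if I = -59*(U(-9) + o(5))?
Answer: 11636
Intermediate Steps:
o(X) = 4 (o(X) = -3 + (-3 + 10) = -3 + 7 = 4)
I = -1062 (I = -59*(14 + 4) = -59*18 = -1062)
O = 10574 (O = 10302 + 272 = 10574)
O - I = 10574 - 1*(-1062) = 10574 + 1062 = 11636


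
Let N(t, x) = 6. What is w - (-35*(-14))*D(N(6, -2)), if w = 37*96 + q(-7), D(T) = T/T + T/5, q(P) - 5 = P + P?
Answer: 2465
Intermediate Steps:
q(P) = 5 + 2*P (q(P) = 5 + (P + P) = 5 + 2*P)
D(T) = 1 + T/5 (D(T) = 1 + T*(1/5) = 1 + T/5)
w = 3543 (w = 37*96 + (5 + 2*(-7)) = 3552 + (5 - 14) = 3552 - 9 = 3543)
w - (-35*(-14))*D(N(6, -2)) = 3543 - (-35*(-14))*(1 + (1/5)*6) = 3543 - 490*(1 + 6/5) = 3543 - 490*11/5 = 3543 - 1*1078 = 3543 - 1078 = 2465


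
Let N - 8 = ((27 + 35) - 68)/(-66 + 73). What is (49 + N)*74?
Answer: 29082/7 ≈ 4154.6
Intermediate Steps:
N = 50/7 (N = 8 + ((27 + 35) - 68)/(-66 + 73) = 8 + (62 - 68)/7 = 8 - 6*⅐ = 8 - 6/7 = 50/7 ≈ 7.1429)
(49 + N)*74 = (49 + 50/7)*74 = (393/7)*74 = 29082/7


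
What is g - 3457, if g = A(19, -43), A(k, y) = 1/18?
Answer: -62225/18 ≈ -3456.9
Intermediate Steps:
A(k, y) = 1/18
g = 1/18 ≈ 0.055556
g - 3457 = 1/18 - 3457 = -62225/18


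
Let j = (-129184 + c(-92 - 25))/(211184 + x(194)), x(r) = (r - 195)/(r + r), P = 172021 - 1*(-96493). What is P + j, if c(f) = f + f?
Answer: 22001823420790/81939391 ≈ 2.6851e+5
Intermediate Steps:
c(f) = 2*f
P = 268514 (P = 172021 + 96493 = 268514)
x(r) = (-195 + r)/(2*r) (x(r) = (-195 + r)/((2*r)) = (-195 + r)*(1/(2*r)) = (-195 + r)/(2*r))
j = -50214184/81939391 (j = (-129184 + 2*(-92 - 25))/(211184 + (½)*(-195 + 194)/194) = (-129184 + 2*(-117))/(211184 + (½)*(1/194)*(-1)) = (-129184 - 234)/(211184 - 1/388) = -129418/81939391/388 = -129418*388/81939391 = -50214184/81939391 ≈ -0.61282)
P + j = 268514 - 50214184/81939391 = 22001823420790/81939391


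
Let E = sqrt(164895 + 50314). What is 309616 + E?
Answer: 309616 + sqrt(215209) ≈ 3.1008e+5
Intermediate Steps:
E = sqrt(215209) ≈ 463.91
309616 + E = 309616 + sqrt(215209)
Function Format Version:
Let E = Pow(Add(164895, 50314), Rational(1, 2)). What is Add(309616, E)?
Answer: Add(309616, Pow(215209, Rational(1, 2))) ≈ 3.1008e+5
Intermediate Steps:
E = Pow(215209, Rational(1, 2)) ≈ 463.91
Add(309616, E) = Add(309616, Pow(215209, Rational(1, 2)))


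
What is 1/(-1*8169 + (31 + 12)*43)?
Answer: -1/6320 ≈ -0.00015823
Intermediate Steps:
1/(-1*8169 + (31 + 12)*43) = 1/(-8169 + 43*43) = 1/(-8169 + 1849) = 1/(-6320) = -1/6320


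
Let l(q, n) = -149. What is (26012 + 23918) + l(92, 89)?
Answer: 49781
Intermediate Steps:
(26012 + 23918) + l(92, 89) = (26012 + 23918) - 149 = 49930 - 149 = 49781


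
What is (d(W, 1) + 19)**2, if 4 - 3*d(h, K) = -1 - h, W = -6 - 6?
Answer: 2500/9 ≈ 277.78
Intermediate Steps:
W = -12
d(h, K) = 5/3 + h/3 (d(h, K) = 4/3 - (-1 - h)/3 = 4/3 + (1/3 + h/3) = 5/3 + h/3)
(d(W, 1) + 19)**2 = ((5/3 + (1/3)*(-12)) + 19)**2 = ((5/3 - 4) + 19)**2 = (-7/3 + 19)**2 = (50/3)**2 = 2500/9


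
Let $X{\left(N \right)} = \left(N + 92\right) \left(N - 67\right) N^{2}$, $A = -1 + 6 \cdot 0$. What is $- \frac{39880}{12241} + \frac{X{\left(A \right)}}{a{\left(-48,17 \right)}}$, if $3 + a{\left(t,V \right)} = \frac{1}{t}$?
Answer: $\frac{3630088184}{1774945} \approx 2045.2$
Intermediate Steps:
$a{\left(t,V \right)} = -3 + \frac{1}{t}$
$A = -1$ ($A = -1 + 0 = -1$)
$X{\left(N \right)} = N^{2} \left(-67 + N\right) \left(92 + N\right)$ ($X{\left(N \right)} = \left(92 + N\right) \left(-67 + N\right) N^{2} = \left(-67 + N\right) \left(92 + N\right) N^{2} = N^{2} \left(-67 + N\right) \left(92 + N\right)$)
$- \frac{39880}{12241} + \frac{X{\left(A \right)}}{a{\left(-48,17 \right)}} = - \frac{39880}{12241} + \frac{\left(-1\right)^{2} \left(-6164 + \left(-1\right)^{2} + 25 \left(-1\right)\right)}{-3 + \frac{1}{-48}} = \left(-39880\right) \frac{1}{12241} + \frac{1 \left(-6164 + 1 - 25\right)}{-3 - \frac{1}{48}} = - \frac{39880}{12241} + \frac{1 \left(-6188\right)}{- \frac{145}{48}} = - \frac{39880}{12241} - - \frac{297024}{145} = - \frac{39880}{12241} + \frac{297024}{145} = \frac{3630088184}{1774945}$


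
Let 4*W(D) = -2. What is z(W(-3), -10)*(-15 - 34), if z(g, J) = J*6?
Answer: 2940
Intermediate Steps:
W(D) = -½ (W(D) = (¼)*(-2) = -½)
z(g, J) = 6*J
z(W(-3), -10)*(-15 - 34) = (6*(-10))*(-15 - 34) = -60*(-49) = 2940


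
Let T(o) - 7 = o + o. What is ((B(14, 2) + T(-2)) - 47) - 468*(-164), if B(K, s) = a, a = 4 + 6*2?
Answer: 76724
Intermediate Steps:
a = 16 (a = 4 + 12 = 16)
T(o) = 7 + 2*o (T(o) = 7 + (o + o) = 7 + 2*o)
B(K, s) = 16
((B(14, 2) + T(-2)) - 47) - 468*(-164) = ((16 + (7 + 2*(-2))) - 47) - 468*(-164) = ((16 + (7 - 4)) - 47) + 76752 = ((16 + 3) - 47) + 76752 = (19 - 47) + 76752 = -28 + 76752 = 76724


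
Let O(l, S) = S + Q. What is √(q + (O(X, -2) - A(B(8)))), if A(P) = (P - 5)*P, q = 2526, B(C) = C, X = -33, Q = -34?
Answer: 3*√274 ≈ 49.659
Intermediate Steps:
O(l, S) = -34 + S (O(l, S) = S - 34 = -34 + S)
A(P) = P*(-5 + P) (A(P) = (-5 + P)*P = P*(-5 + P))
√(q + (O(X, -2) - A(B(8)))) = √(2526 + ((-34 - 2) - 8*(-5 + 8))) = √(2526 + (-36 - 8*3)) = √(2526 + (-36 - 1*24)) = √(2526 + (-36 - 24)) = √(2526 - 60) = √2466 = 3*√274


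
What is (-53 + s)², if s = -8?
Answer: 3721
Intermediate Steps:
(-53 + s)² = (-53 - 8)² = (-61)² = 3721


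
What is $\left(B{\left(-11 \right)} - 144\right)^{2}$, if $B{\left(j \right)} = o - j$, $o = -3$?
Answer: $18496$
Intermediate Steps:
$B{\left(j \right)} = -3 - j$
$\left(B{\left(-11 \right)} - 144\right)^{2} = \left(\left(-3 - -11\right) - 144\right)^{2} = \left(\left(-3 + 11\right) - 144\right)^{2} = \left(8 - 144\right)^{2} = \left(-136\right)^{2} = 18496$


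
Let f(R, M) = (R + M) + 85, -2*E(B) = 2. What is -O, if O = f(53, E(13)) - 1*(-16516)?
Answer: -16653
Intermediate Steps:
E(B) = -1 (E(B) = -1/2*2 = -1)
f(R, M) = 85 + M + R (f(R, M) = (M + R) + 85 = 85 + M + R)
O = 16653 (O = (85 - 1 + 53) - 1*(-16516) = 137 + 16516 = 16653)
-O = -1*16653 = -16653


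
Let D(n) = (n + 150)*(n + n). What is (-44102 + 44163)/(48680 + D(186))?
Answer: 61/173672 ≈ 0.00035124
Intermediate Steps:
D(n) = 2*n*(150 + n) (D(n) = (150 + n)*(2*n) = 2*n*(150 + n))
(-44102 + 44163)/(48680 + D(186)) = (-44102 + 44163)/(48680 + 2*186*(150 + 186)) = 61/(48680 + 2*186*336) = 61/(48680 + 124992) = 61/173672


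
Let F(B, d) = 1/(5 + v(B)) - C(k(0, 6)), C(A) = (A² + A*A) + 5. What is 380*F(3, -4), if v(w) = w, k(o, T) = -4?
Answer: -28025/2 ≈ -14013.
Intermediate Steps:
C(A) = 5 + 2*A² (C(A) = (A² + A²) + 5 = 2*A² + 5 = 5 + 2*A²)
F(B, d) = -37 + 1/(5 + B) (F(B, d) = 1/(5 + B) - (5 + 2*(-4)²) = 1/(5 + B) - (5 + 2*16) = 1/(5 + B) - (5 + 32) = 1/(5 + B) - 1*37 = 1/(5 + B) - 37 = -37 + 1/(5 + B))
380*F(3, -4) = 380*((-184 - 37*3)/(5 + 3)) = 380*((-184 - 111)/8) = 380*((⅛)*(-295)) = 380*(-295/8) = -28025/2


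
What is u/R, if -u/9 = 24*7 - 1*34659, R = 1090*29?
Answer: 310419/31610 ≈ 9.8203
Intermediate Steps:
R = 31610
u = 310419 (u = -9*(24*7 - 1*34659) = -9*(168 - 34659) = -9*(-34491) = 310419)
u/R = 310419/31610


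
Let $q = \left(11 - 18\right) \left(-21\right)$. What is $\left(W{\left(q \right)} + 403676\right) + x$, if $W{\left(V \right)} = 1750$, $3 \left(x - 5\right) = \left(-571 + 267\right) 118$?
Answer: $\frac{1180421}{3} \approx 3.9347 \cdot 10^{5}$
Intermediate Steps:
$q = 147$ ($q = \left(-7\right) \left(-21\right) = 147$)
$x = - \frac{35857}{3}$ ($x = 5 + \frac{\left(-571 + 267\right) 118}{3} = 5 + \frac{\left(-304\right) 118}{3} = 5 + \frac{1}{3} \left(-35872\right) = 5 - \frac{35872}{3} = - \frac{35857}{3} \approx -11952.0$)
$\left(W{\left(q \right)} + 403676\right) + x = \left(1750 + 403676\right) - \frac{35857}{3} = 405426 - \frac{35857}{3} = \frac{1180421}{3}$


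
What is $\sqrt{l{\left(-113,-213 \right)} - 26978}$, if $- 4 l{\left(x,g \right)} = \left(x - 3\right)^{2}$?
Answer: $i \sqrt{30342} \approx 174.19 i$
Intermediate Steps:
$l{\left(x,g \right)} = - \frac{\left(-3 + x\right)^{2}}{4}$ ($l{\left(x,g \right)} = - \frac{\left(x - 3\right)^{2}}{4} = - \frac{\left(-3 + x\right)^{2}}{4}$)
$\sqrt{l{\left(-113,-213 \right)} - 26978} = \sqrt{- \frac{\left(-3 - 113\right)^{2}}{4} - 26978} = \sqrt{- \frac{\left(-116\right)^{2}}{4} - 26978} = \sqrt{\left(- \frac{1}{4}\right) 13456 - 26978} = \sqrt{-3364 - 26978} = \sqrt{-30342} = i \sqrt{30342}$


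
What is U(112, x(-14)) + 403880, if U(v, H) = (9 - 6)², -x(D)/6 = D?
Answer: 403889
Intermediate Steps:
x(D) = -6*D
U(v, H) = 9 (U(v, H) = 3² = 9)
U(112, x(-14)) + 403880 = 9 + 403880 = 403889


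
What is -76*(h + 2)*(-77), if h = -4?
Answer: -11704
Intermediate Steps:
-76*(h + 2)*(-77) = -76*(-4 + 2)*(-77) = -(-152)*(-77) = -76*(-2)*(-77) = 152*(-77) = -11704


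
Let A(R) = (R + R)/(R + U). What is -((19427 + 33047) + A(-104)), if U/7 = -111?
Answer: -46229802/881 ≈ -52474.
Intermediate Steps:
U = -777 (U = 7*(-111) = -777)
A(R) = 2*R/(-777 + R) (A(R) = (R + R)/(R - 777) = (2*R)/(-777 + R) = 2*R/(-777 + R))
-((19427 + 33047) + A(-104)) = -((19427 + 33047) + 2*(-104)/(-777 - 104)) = -(52474 + 2*(-104)/(-881)) = -(52474 + 2*(-104)*(-1/881)) = -(52474 + 208/881) = -1*46229802/881 = -46229802/881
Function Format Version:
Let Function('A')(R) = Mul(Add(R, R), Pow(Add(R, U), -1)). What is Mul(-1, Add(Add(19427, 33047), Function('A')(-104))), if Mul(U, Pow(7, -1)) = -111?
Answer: Rational(-46229802, 881) ≈ -52474.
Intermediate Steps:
U = -777 (U = Mul(7, -111) = -777)
Function('A')(R) = Mul(2, R, Pow(Add(-777, R), -1)) (Function('A')(R) = Mul(Add(R, R), Pow(Add(R, -777), -1)) = Mul(Mul(2, R), Pow(Add(-777, R), -1)) = Mul(2, R, Pow(Add(-777, R), -1)))
Mul(-1, Add(Add(19427, 33047), Function('A')(-104))) = Mul(-1, Add(Add(19427, 33047), Mul(2, -104, Pow(Add(-777, -104), -1)))) = Mul(-1, Add(52474, Mul(2, -104, Pow(-881, -1)))) = Mul(-1, Add(52474, Mul(2, -104, Rational(-1, 881)))) = Mul(-1, Add(52474, Rational(208, 881))) = Mul(-1, Rational(46229802, 881)) = Rational(-46229802, 881)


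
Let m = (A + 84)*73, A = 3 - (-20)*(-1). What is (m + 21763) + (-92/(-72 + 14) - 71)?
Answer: 770953/29 ≈ 26585.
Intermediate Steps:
A = -17 (A = 3 - 4*5 = 3 - 20 = -17)
m = 4891 (m = (-17 + 84)*73 = 67*73 = 4891)
(m + 21763) + (-92/(-72 + 14) - 71) = (4891 + 21763) + (-92/(-72 + 14) - 71) = 26654 + (-92/(-58) - 71) = 26654 + (-1/58*(-92) - 71) = 26654 + (46/29 - 71) = 26654 - 2013/29 = 770953/29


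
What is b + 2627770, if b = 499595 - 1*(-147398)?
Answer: 3274763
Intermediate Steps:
b = 646993 (b = 499595 + 147398 = 646993)
b + 2627770 = 646993 + 2627770 = 3274763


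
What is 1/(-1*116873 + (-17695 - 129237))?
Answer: -1/263805 ≈ -3.7907e-6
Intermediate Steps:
1/(-1*116873 + (-17695 - 129237)) = 1/(-116873 - 146932) = 1/(-263805) = -1/263805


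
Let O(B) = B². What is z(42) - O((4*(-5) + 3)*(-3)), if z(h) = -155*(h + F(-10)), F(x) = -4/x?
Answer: -9173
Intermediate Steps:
z(h) = -62 - 155*h (z(h) = -155*(h - 4/(-10)) = -155*(h - 4*(-⅒)) = -155*(h + ⅖) = -155*(⅖ + h) = -62 - 155*h)
z(42) - O((4*(-5) + 3)*(-3)) = (-62 - 155*42) - ((4*(-5) + 3)*(-3))² = (-62 - 6510) - ((-20 + 3)*(-3))² = -6572 - (-17*(-3))² = -6572 - 1*51² = -6572 - 1*2601 = -6572 - 2601 = -9173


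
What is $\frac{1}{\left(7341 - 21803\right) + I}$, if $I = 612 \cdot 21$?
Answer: $- \frac{1}{1610} \approx -0.00062112$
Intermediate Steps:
$I = 12852$
$\frac{1}{\left(7341 - 21803\right) + I} = \frac{1}{\left(7341 - 21803\right) + 12852} = \frac{1}{-14462 + 12852} = \frac{1}{-1610} = - \frac{1}{1610}$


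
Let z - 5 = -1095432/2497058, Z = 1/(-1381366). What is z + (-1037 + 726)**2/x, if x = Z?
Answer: -166812340056401765/1248529 ≈ -1.3361e+11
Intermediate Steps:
Z = -1/1381366 ≈ -7.2392e-7
z = 5694929/1248529 (z = 5 - 1095432/2497058 = 5 - 1095432*1/2497058 = 5 - 547716/1248529 = 5694929/1248529 ≈ 4.5613)
x = -1/1381366 ≈ -7.2392e-7
z + (-1037 + 726)**2/x = 5694929/1248529 + (-1037 + 726)**2/(-1/1381366) = 5694929/1248529 + (-311)**2*(-1381366) = 5694929/1248529 + 96721*(-1381366) = 5694929/1248529 - 133607100886 = -166812340056401765/1248529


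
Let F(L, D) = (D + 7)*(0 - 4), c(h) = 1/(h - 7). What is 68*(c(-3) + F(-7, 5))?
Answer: -16354/5 ≈ -3270.8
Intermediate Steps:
c(h) = 1/(-7 + h)
F(L, D) = -28 - 4*D (F(L, D) = (7 + D)*(-4) = -28 - 4*D)
68*(c(-3) + F(-7, 5)) = 68*(1/(-7 - 3) + (-28 - 4*5)) = 68*(1/(-10) + (-28 - 20)) = 68*(-⅒ - 48) = 68*(-481/10) = -16354/5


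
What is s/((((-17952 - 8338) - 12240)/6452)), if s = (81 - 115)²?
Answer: -3729256/19265 ≈ -193.58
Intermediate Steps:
s = 1156 (s = (-34)² = 1156)
s/((((-17952 - 8338) - 12240)/6452)) = 1156/((((-17952 - 8338) - 12240)/6452)) = 1156/(((-26290 - 12240)*(1/6452))) = 1156/((-38530*1/6452)) = 1156/(-19265/3226) = 1156*(-3226/19265) = -3729256/19265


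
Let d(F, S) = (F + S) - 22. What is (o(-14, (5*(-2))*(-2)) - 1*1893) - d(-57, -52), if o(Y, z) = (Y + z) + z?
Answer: -1736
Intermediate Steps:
d(F, S) = -22 + F + S
o(Y, z) = Y + 2*z
(o(-14, (5*(-2))*(-2)) - 1*1893) - d(-57, -52) = ((-14 + 2*((5*(-2))*(-2))) - 1*1893) - (-22 - 57 - 52) = ((-14 + 2*(-10*(-2))) - 1893) - 1*(-131) = ((-14 + 2*20) - 1893) + 131 = ((-14 + 40) - 1893) + 131 = (26 - 1893) + 131 = -1867 + 131 = -1736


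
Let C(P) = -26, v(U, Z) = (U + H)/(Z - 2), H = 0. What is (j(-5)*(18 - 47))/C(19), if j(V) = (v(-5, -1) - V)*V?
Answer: -1450/39 ≈ -37.180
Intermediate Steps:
v(U, Z) = U/(-2 + Z) (v(U, Z) = (U + 0)/(Z - 2) = U/(-2 + Z))
j(V) = V*(5/3 - V) (j(V) = (-5/(-2 - 1) - V)*V = (-5/(-3) - V)*V = (-5*(-⅓) - V)*V = (5/3 - V)*V = V*(5/3 - V))
(j(-5)*(18 - 47))/C(19) = (((⅓)*(-5)*(5 - 3*(-5)))*(18 - 47))/(-26) = (((⅓)*(-5)*(5 + 15))*(-29))*(-1/26) = (((⅓)*(-5)*20)*(-29))*(-1/26) = -100/3*(-29)*(-1/26) = (2900/3)*(-1/26) = -1450/39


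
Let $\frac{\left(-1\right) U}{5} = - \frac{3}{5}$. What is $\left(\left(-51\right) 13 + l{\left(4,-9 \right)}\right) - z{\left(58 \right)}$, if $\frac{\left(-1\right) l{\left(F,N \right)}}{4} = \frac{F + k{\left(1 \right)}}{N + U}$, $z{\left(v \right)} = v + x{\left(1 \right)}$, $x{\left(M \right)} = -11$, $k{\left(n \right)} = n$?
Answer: $- \frac{2120}{3} \approx -706.67$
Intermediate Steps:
$U = 3$ ($U = - 5 \left(- \frac{3}{5}\right) = - 5 \left(\left(-3\right) \frac{1}{5}\right) = \left(-5\right) \left(- \frac{3}{5}\right) = 3$)
$z{\left(v \right)} = -11 + v$ ($z{\left(v \right)} = v - 11 = -11 + v$)
$l{\left(F,N \right)} = - \frac{4 \left(1 + F\right)}{3 + N}$ ($l{\left(F,N \right)} = - 4 \frac{F + 1}{N + 3} = - 4 \frac{1 + F}{3 + N} = - \frac{4 \left(1 + F\right)}{3 + N}$)
$\left(\left(-51\right) 13 + l{\left(4,-9 \right)}\right) - z{\left(58 \right)} = \left(\left(-51\right) 13 + \frac{4 \left(-1 - 4\right)}{3 - 9}\right) - \left(-11 + 58\right) = \left(-663 + \frac{4 \left(-1 - 4\right)}{-6}\right) - 47 = \left(-663 + 4 \left(- \frac{1}{6}\right) \left(-5\right)\right) - 47 = \left(-663 + \frac{10}{3}\right) - 47 = - \frac{1979}{3} - 47 = - \frac{2120}{3}$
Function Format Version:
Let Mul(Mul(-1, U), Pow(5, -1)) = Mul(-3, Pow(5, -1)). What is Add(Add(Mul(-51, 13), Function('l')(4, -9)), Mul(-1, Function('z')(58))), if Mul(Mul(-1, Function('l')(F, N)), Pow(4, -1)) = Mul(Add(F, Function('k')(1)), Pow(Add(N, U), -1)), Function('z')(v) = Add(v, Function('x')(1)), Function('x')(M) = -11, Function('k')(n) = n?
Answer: Rational(-2120, 3) ≈ -706.67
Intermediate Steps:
U = 3 (U = Mul(-5, Mul(-3, Pow(5, -1))) = Mul(-5, Mul(-3, Rational(1, 5))) = Mul(-5, Rational(-3, 5)) = 3)
Function('z')(v) = Add(-11, v) (Function('z')(v) = Add(v, -11) = Add(-11, v))
Function('l')(F, N) = Mul(-4, Pow(Add(3, N), -1), Add(1, F)) (Function('l')(F, N) = Mul(-4, Mul(Add(F, 1), Pow(Add(N, 3), -1))) = Mul(-4, Mul(Add(1, F), Pow(Add(3, N), -1))) = Mul(-4, Mul(Pow(Add(3, N), -1), Add(1, F))) = Mul(-4, Pow(Add(3, N), -1), Add(1, F)))
Add(Add(Mul(-51, 13), Function('l')(4, -9)), Mul(-1, Function('z')(58))) = Add(Add(Mul(-51, 13), Mul(4, Pow(Add(3, -9), -1), Add(-1, Mul(-1, 4)))), Mul(-1, Add(-11, 58))) = Add(Add(-663, Mul(4, Pow(-6, -1), Add(-1, -4))), Mul(-1, 47)) = Add(Add(-663, Mul(4, Rational(-1, 6), -5)), -47) = Add(Add(-663, Rational(10, 3)), -47) = Add(Rational(-1979, 3), -47) = Rational(-2120, 3)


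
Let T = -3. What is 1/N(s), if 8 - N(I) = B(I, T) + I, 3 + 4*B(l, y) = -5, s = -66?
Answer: 1/76 ≈ 0.013158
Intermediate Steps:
B(l, y) = -2 (B(l, y) = -3/4 + (1/4)*(-5) = -3/4 - 5/4 = -2)
N(I) = 10 - I (N(I) = 8 - (-2 + I) = 8 + (2 - I) = 10 - I)
1/N(s) = 1/(10 - 1*(-66)) = 1/(10 + 66) = 1/76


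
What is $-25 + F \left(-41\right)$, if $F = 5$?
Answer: $-230$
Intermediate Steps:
$-25 + F \left(-41\right) = -25 + 5 \left(-41\right) = -25 - 205 = -230$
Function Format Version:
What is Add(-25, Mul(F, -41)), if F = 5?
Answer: -230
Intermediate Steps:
Add(-25, Mul(F, -41)) = Add(-25, Mul(5, -41)) = Add(-25, -205) = -230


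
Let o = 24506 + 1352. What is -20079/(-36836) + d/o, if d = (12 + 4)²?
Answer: 264316399/476252644 ≈ 0.55499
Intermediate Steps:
o = 25858
d = 256 (d = 16² = 256)
-20079/(-36836) + d/o = -20079/(-36836) + 256/25858 = -20079*(-1/36836) + 256*(1/25858) = 20079/36836 + 128/12929 = 264316399/476252644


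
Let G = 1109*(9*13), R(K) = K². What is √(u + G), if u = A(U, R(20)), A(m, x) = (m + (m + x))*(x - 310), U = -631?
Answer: 3*√5797 ≈ 228.41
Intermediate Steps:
A(m, x) = (-310 + x)*(x + 2*m) (A(m, x) = (x + 2*m)*(-310 + x) = (-310 + x)*(x + 2*m))
u = -77580 (u = (20²)² - 620*(-631) - 310*20² + 2*(-631)*20² = 400² + 391220 - 310*400 + 2*(-631)*400 = 160000 + 391220 - 124000 - 504800 = -77580)
G = 129753 (G = 1109*117 = 129753)
√(u + G) = √(-77580 + 129753) = √52173 = 3*√5797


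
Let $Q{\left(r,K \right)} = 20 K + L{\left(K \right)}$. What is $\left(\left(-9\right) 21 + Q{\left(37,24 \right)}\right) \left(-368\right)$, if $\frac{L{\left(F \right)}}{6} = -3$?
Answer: $-100464$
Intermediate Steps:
$L{\left(F \right)} = -18$ ($L{\left(F \right)} = 6 \left(-3\right) = -18$)
$Q{\left(r,K \right)} = -18 + 20 K$ ($Q{\left(r,K \right)} = 20 K - 18 = -18 + 20 K$)
$\left(\left(-9\right) 21 + Q{\left(37,24 \right)}\right) \left(-368\right) = \left(\left(-9\right) 21 + \left(-18 + 20 \cdot 24\right)\right) \left(-368\right) = \left(-189 + \left(-18 + 480\right)\right) \left(-368\right) = \left(-189 + 462\right) \left(-368\right) = 273 \left(-368\right) = -100464$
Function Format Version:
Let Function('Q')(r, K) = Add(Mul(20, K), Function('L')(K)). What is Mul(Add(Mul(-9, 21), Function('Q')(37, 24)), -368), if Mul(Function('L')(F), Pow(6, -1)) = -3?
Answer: -100464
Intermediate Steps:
Function('L')(F) = -18 (Function('L')(F) = Mul(6, -3) = -18)
Function('Q')(r, K) = Add(-18, Mul(20, K)) (Function('Q')(r, K) = Add(Mul(20, K), -18) = Add(-18, Mul(20, K)))
Mul(Add(Mul(-9, 21), Function('Q')(37, 24)), -368) = Mul(Add(Mul(-9, 21), Add(-18, Mul(20, 24))), -368) = Mul(Add(-189, Add(-18, 480)), -368) = Mul(Add(-189, 462), -368) = Mul(273, -368) = -100464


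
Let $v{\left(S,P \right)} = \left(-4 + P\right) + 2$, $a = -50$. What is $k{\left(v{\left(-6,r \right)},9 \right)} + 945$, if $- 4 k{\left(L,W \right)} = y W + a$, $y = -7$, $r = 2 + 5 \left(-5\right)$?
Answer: $\frac{3893}{4} \approx 973.25$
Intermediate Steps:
$r = -23$ ($r = 2 - 25 = -23$)
$v{\left(S,P \right)} = -2 + P$
$k{\left(L,W \right)} = \frac{25}{2} + \frac{7 W}{4}$ ($k{\left(L,W \right)} = - \frac{- 7 W - 50}{4} = - \frac{-50 - 7 W}{4} = \frac{25}{2} + \frac{7 W}{4}$)
$k{\left(v{\left(-6,r \right)},9 \right)} + 945 = \left(\frac{25}{2} + \frac{7}{4} \cdot 9\right) + 945 = \left(\frac{25}{2} + \frac{63}{4}\right) + 945 = \frac{113}{4} + 945 = \frac{3893}{4}$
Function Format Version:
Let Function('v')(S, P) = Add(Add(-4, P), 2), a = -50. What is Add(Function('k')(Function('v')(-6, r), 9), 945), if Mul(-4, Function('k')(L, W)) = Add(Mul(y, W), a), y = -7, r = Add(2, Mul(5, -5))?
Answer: Rational(3893, 4) ≈ 973.25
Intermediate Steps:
r = -23 (r = Add(2, -25) = -23)
Function('v')(S, P) = Add(-2, P)
Function('k')(L, W) = Add(Rational(25, 2), Mul(Rational(7, 4), W)) (Function('k')(L, W) = Mul(Rational(-1, 4), Add(Mul(-7, W), -50)) = Mul(Rational(-1, 4), Add(-50, Mul(-7, W))) = Add(Rational(25, 2), Mul(Rational(7, 4), W)))
Add(Function('k')(Function('v')(-6, r), 9), 945) = Add(Add(Rational(25, 2), Mul(Rational(7, 4), 9)), 945) = Add(Add(Rational(25, 2), Rational(63, 4)), 945) = Add(Rational(113, 4), 945) = Rational(3893, 4)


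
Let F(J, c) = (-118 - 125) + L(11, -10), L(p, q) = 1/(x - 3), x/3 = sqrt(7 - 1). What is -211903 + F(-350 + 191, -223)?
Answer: -3182189/15 + sqrt(6)/15 ≈ -2.1215e+5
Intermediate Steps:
x = 3*sqrt(6) (x = 3*sqrt(7 - 1) = 3*sqrt(6) ≈ 7.3485)
L(p, q) = 1/(-3 + 3*sqrt(6)) (L(p, q) = 1/(3*sqrt(6) - 3) = 1/(-3 + 3*sqrt(6)))
F(J, c) = -3644/15 + sqrt(6)/15 (F(J, c) = (-118 - 125) + (1/15 + sqrt(6)/15) = -243 + (1/15 + sqrt(6)/15) = -3644/15 + sqrt(6)/15)
-211903 + F(-350 + 191, -223) = -211903 + (-3644/15 + sqrt(6)/15) = -3182189/15 + sqrt(6)/15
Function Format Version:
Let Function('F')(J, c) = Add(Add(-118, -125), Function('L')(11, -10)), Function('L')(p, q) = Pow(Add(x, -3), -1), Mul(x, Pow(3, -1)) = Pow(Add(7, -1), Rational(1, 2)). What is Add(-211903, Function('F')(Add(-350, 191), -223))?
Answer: Add(Rational(-3182189, 15), Mul(Rational(1, 15), Pow(6, Rational(1, 2)))) ≈ -2.1215e+5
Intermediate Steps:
x = Mul(3, Pow(6, Rational(1, 2))) (x = Mul(3, Pow(Add(7, -1), Rational(1, 2))) = Mul(3, Pow(6, Rational(1, 2))) ≈ 7.3485)
Function('L')(p, q) = Pow(Add(-3, Mul(3, Pow(6, Rational(1, 2)))), -1) (Function('L')(p, q) = Pow(Add(Mul(3, Pow(6, Rational(1, 2))), -3), -1) = Pow(Add(-3, Mul(3, Pow(6, Rational(1, 2)))), -1))
Function('F')(J, c) = Add(Rational(-3644, 15), Mul(Rational(1, 15), Pow(6, Rational(1, 2)))) (Function('F')(J, c) = Add(Add(-118, -125), Add(Rational(1, 15), Mul(Rational(1, 15), Pow(6, Rational(1, 2))))) = Add(-243, Add(Rational(1, 15), Mul(Rational(1, 15), Pow(6, Rational(1, 2))))) = Add(Rational(-3644, 15), Mul(Rational(1, 15), Pow(6, Rational(1, 2)))))
Add(-211903, Function('F')(Add(-350, 191), -223)) = Add(-211903, Add(Rational(-3644, 15), Mul(Rational(1, 15), Pow(6, Rational(1, 2))))) = Add(Rational(-3182189, 15), Mul(Rational(1, 15), Pow(6, Rational(1, 2))))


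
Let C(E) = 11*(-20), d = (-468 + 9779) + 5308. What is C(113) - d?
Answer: -14839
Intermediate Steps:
d = 14619 (d = 9311 + 5308 = 14619)
C(E) = -220
C(113) - d = -220 - 1*14619 = -220 - 14619 = -14839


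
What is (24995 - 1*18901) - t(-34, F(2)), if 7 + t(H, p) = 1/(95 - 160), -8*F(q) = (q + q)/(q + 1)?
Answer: 396566/65 ≈ 6101.0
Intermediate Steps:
F(q) = -q/(4*(1 + q)) (F(q) = -(q + q)/(8*(q + 1)) = -2*q/(8*(1 + q)) = -q/(4*(1 + q)))
t(H, p) = -456/65 (t(H, p) = -7 + 1/(95 - 160) = -7 + 1/(-65) = -7 - 1/65 = -456/65)
(24995 - 1*18901) - t(-34, F(2)) = (24995 - 1*18901) - 1*(-456/65) = (24995 - 18901) + 456/65 = 6094 + 456/65 = 396566/65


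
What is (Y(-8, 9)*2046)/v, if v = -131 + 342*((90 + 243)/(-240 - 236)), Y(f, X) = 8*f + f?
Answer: 3187296/8011 ≈ 397.86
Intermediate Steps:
Y(f, X) = 9*f
v = -88121/238 (v = -131 + 342*(333/(-476)) = -131 + 342*(333*(-1/476)) = -131 + 342*(-333/476) = -131 - 56943/238 = -88121/238 ≈ -370.26)
(Y(-8, 9)*2046)/v = ((9*(-8))*2046)/(-88121/238) = -72*2046*(-238/88121) = -147312*(-238/88121) = 3187296/8011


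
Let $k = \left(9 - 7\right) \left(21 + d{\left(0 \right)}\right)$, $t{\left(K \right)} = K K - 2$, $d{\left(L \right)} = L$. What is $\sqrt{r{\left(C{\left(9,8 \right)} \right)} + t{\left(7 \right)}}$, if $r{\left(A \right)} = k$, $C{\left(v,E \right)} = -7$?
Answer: $\sqrt{89} \approx 9.434$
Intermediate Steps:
$t{\left(K \right)} = -2 + K^{2}$ ($t{\left(K \right)} = K^{2} - 2 = -2 + K^{2}$)
$k = 42$ ($k = \left(9 - 7\right) \left(21 + 0\right) = 2 \cdot 21 = 42$)
$r{\left(A \right)} = 42$
$\sqrt{r{\left(C{\left(9,8 \right)} \right)} + t{\left(7 \right)}} = \sqrt{42 - \left(2 - 7^{2}\right)} = \sqrt{42 + \left(-2 + 49\right)} = \sqrt{42 + 47} = \sqrt{89}$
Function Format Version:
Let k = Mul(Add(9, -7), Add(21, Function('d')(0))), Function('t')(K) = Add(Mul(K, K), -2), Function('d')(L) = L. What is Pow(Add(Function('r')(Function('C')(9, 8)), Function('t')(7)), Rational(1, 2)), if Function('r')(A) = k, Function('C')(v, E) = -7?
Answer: Pow(89, Rational(1, 2)) ≈ 9.4340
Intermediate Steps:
Function('t')(K) = Add(-2, Pow(K, 2)) (Function('t')(K) = Add(Pow(K, 2), -2) = Add(-2, Pow(K, 2)))
k = 42 (k = Mul(Add(9, -7), Add(21, 0)) = Mul(2, 21) = 42)
Function('r')(A) = 42
Pow(Add(Function('r')(Function('C')(9, 8)), Function('t')(7)), Rational(1, 2)) = Pow(Add(42, Add(-2, Pow(7, 2))), Rational(1, 2)) = Pow(Add(42, Add(-2, 49)), Rational(1, 2)) = Pow(Add(42, 47), Rational(1, 2)) = Pow(89, Rational(1, 2))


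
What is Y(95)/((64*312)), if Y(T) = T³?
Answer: 857375/19968 ≈ 42.937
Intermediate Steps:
Y(95)/((64*312)) = 95³/((64*312)) = 857375/19968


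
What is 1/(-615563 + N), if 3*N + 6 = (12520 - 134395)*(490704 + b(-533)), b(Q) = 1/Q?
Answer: -41/817354085040 ≈ -5.0162e-11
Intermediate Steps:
N = -817328846957/41 (N = -2 + ((12520 - 134395)*(490704 + 1/(-533)))/3 = -2 + (-121875*(490704 - 1/533))/3 = -2 + (-121875*261545231/533)/3 = -2 + (1/3)*(-2451986540625/41) = -2 - 817328846875/41 = -817328846957/41 ≈ -1.9935e+10)
1/(-615563 + N) = 1/(-615563 - 817328846957/41) = 1/(-817354085040/41) = -41/817354085040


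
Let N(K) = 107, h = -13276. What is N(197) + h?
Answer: -13169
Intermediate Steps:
N(197) + h = 107 - 13276 = -13169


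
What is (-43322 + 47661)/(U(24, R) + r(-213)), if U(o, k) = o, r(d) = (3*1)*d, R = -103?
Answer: -4339/615 ≈ -7.0553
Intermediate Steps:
r(d) = 3*d
(-43322 + 47661)/(U(24, R) + r(-213)) = (-43322 + 47661)/(24 + 3*(-213)) = 4339/(24 - 639) = 4339/(-615) = 4339*(-1/615) = -4339/615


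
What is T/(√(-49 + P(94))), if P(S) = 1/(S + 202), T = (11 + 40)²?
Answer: -5202*I*√1073222/14503 ≈ -371.58*I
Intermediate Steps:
T = 2601 (T = 51² = 2601)
P(S) = 1/(202 + S)
T/(√(-49 + P(94))) = 2601/(√(-49 + 1/(202 + 94))) = 2601/(√(-49 + 1/296)) = 2601/(√(-14503/296)) = 2601/((I*√1073222/148)) = 2601*(-2*I*√1073222/14503) = -5202*I*√1073222/14503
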